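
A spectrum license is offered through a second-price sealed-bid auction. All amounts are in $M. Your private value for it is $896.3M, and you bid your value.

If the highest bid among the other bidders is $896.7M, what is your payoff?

$0M

Your bid $896.3M is below the highest competing bid $896.7M, so you lose.
A losing bidder pays nothing and receives nothing: payoff = $0M.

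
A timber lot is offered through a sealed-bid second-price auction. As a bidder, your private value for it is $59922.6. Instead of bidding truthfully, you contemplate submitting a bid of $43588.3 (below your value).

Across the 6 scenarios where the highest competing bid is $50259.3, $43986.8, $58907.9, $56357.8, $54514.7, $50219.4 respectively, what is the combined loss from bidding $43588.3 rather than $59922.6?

$45289.7

The deviation costs you only when the competing bid falls strictly between $43588.3 and $59922.6; elsewhere both bids give the same outcome.
$50259.3: truthful payoff $9663.3, deviation payoff $0 → loss $9663.3.
$43986.8: truthful payoff $15935.8, deviation payoff $0 → loss $15935.8.
$58907.9: truthful payoff $1014.7, deviation payoff $0 → loss $1014.7.
$56357.8: truthful payoff $3564.8, deviation payoff $0 → loss $3564.8.
$54514.7: truthful payoff $5407.9, deviation payoff $0 → loss $5407.9.
$50219.4: truthful payoff $9703.2, deviation payoff $0 → loss $9703.2.
Total loss = $9663.3 + $15935.8 + $1014.7 + $3564.8 + $5407.9 + $9703.2 = $45289.7.
Truthful bidding weakly dominates here: raising your bid can only win items priced above your value, and lowering it can only forfeit items priced below.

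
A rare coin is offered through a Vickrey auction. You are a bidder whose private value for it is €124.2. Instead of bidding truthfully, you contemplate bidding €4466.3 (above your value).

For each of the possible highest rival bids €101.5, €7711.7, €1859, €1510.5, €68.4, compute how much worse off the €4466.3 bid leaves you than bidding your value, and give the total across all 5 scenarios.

€3121.1

The deviation costs you only when the competing bid falls strictly between €124.2 and €4466.3; elsewhere both bids give the same outcome.
€101.5: outcomes coincide → loss €0.
€7711.7: outcomes coincide → loss €0.
€1859: truthful payoff €0, deviation payoff −€1734.8 → loss €1734.8.
€1510.5: truthful payoff €0, deviation payoff −€1386.3 → loss €1386.3.
€68.4: outcomes coincide → loss €0.
Total loss = €1734.8 + €1386.3 = €3121.1.
Truthful bidding weakly dominates here: raising your bid can only win items priced above your value, and lowering it can only forfeit items priced below.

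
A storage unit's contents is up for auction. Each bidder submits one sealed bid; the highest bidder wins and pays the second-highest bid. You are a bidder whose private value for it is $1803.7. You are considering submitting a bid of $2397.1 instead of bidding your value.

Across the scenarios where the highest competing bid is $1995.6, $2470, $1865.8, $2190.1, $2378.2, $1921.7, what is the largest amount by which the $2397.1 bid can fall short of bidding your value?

$574.5

$1995.6: truthful gives $0, deviation gives −$191.9 → loss $191.9.
$2470: same outcome either way → loss $0.
$1865.8: truthful gives $0, deviation gives −$62.1 → loss $62.1.
$2190.1: truthful gives $0, deviation gives −$386.4 → loss $386.4.
$2378.2: truthful gives $0, deviation gives −$574.5 → loss $574.5.
$1921.7: truthful gives $0, deviation gives −$118 → loss $118.
Maximum loss: $574.5.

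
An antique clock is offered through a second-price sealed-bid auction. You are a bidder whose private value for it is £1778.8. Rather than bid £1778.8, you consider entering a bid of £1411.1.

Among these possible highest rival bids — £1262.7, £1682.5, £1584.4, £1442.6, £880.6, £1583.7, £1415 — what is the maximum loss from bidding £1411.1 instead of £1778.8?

£363.8

£1262.7: same outcome either way → loss £0.
£1682.5: truthful gives £96.3, deviation gives £0 → loss £96.3.
£1584.4: truthful gives £194.4, deviation gives £0 → loss £194.4.
£1442.6: truthful gives £336.2, deviation gives £0 → loss £336.2.
£880.6: same outcome either way → loss £0.
£1583.7: truthful gives £195.1, deviation gives £0 → loss £195.1.
£1415: truthful gives £363.8, deviation gives £0 → loss £363.8.
Maximum loss: £363.8.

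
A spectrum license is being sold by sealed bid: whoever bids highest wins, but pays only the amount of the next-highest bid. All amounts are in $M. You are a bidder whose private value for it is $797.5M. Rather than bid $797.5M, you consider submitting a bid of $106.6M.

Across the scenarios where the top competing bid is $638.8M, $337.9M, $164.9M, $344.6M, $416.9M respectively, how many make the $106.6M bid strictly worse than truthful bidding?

The deviation hurts exactly when the highest competing bid lies strictly between $106.6M and $797.5M — underbidding then forfeits a profitable win.
$638.8M: inside the interval → strictly worse (loss $158.7M).
$337.9M: inside the interval → strictly worse (loss $459.6M).
$164.9M: inside the interval → strictly worse (loss $632.6M).
$344.6M: inside the interval → strictly worse (loss $452.9M).
$416.9M: inside the interval → strictly worse (loss $380.6M).
Count: 5.

5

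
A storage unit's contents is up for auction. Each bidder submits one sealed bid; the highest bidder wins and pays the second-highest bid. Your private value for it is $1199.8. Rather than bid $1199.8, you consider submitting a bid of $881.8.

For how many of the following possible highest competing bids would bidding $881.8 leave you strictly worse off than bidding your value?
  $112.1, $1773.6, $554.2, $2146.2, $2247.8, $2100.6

The deviation hurts exactly when the highest competing bid lies strictly between $881.8 and $1199.8 — underbidding then forfeits a profitable win.
$112.1: below both → same outcome either way.
$1773.6: above both → same outcome either way.
$554.2: below both → same outcome either way.
$2146.2: above both → same outcome either way.
$2247.8: above both → same outcome either way.
$2100.6: above both → same outcome either way.
Count: 0.

0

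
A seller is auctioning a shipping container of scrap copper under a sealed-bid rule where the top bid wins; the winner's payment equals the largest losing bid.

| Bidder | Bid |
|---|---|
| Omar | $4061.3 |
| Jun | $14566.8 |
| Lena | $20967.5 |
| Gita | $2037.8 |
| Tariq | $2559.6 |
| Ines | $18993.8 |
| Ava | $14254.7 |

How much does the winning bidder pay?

Highest bid: Lena at $20967.5, so Lena wins.
Second-highest bid: Ines at $18993.8 — that is the price the winner pays.

$18993.8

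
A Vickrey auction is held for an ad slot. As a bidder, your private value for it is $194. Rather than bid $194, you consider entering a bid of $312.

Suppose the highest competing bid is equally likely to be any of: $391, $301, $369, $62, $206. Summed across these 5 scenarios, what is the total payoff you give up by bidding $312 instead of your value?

$119

The deviation costs you only when the competing bid falls strictly between $194 and $312; elsewhere both bids give the same outcome.
$391: outcomes coincide → loss $0.
$301: truthful payoff $0, deviation payoff −$107 → loss $107.
$369: outcomes coincide → loss $0.
$62: outcomes coincide → loss $0.
$206: truthful payoff $0, deviation payoff −$12 → loss $12.
Total loss = $107 + $12 = $119.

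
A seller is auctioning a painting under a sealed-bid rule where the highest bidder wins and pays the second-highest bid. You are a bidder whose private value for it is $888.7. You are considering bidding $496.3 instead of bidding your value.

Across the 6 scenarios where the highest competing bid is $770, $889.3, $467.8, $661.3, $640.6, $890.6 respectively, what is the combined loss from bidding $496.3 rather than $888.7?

$594.2

The deviation costs you only when the competing bid falls strictly between $496.3 and $888.7; elsewhere both bids give the same outcome.
$770: truthful payoff $118.7, deviation payoff $0 → loss $118.7.
$889.3: outcomes coincide → loss $0.
$467.8: outcomes coincide → loss $0.
$661.3: truthful payoff $227.4, deviation payoff $0 → loss $227.4.
$640.6: truthful payoff $248.1, deviation payoff $0 → loss $248.1.
$890.6: outcomes coincide → loss $0.
Total loss = $118.7 + $227.4 + $248.1 = $594.2.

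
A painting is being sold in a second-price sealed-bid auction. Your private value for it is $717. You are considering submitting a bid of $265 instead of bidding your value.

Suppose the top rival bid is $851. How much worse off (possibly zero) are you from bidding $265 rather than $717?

$0

Bidding your value $717: you lose (since $717 < $851). Payoff $0.
Bidding $265: you lose. Payoff $0.
Difference = $0 − $0 = $0; both bids lead to the same outcome because the competing bid is above both your value and your alternative bid.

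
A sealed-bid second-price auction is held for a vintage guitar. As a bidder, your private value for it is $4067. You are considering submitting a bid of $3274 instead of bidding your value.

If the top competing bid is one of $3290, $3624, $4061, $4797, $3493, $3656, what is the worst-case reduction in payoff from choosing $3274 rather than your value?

$3290: truthful gives $777, deviation gives $0 → loss $777.
$3624: truthful gives $443, deviation gives $0 → loss $443.
$4061: truthful gives $6, deviation gives $0 → loss $6.
$4797: same outcome either way → loss $0.
$3493: truthful gives $574, deviation gives $0 → loss $574.
$3656: truthful gives $411, deviation gives $0 → loss $411.
Maximum loss: $777.

$777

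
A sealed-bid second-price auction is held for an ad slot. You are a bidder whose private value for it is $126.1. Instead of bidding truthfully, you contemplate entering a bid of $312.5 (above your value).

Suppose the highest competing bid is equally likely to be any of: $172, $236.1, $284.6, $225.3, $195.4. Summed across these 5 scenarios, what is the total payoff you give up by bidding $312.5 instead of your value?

The deviation costs you only when the competing bid falls strictly between $126.1 and $312.5; elsewhere both bids give the same outcome.
$172: truthful payoff $0, deviation payoff −$45.9 → loss $45.9.
$236.1: truthful payoff $0, deviation payoff −$110 → loss $110.
$284.6: truthful payoff $0, deviation payoff −$158.5 → loss $158.5.
$225.3: truthful payoff $0, deviation payoff −$99.2 → loss $99.2.
$195.4: truthful payoff $0, deviation payoff −$69.3 → loss $69.3.
Total loss = $45.9 + $110 + $158.5 + $99.2 + $69.3 = $482.9.

$482.9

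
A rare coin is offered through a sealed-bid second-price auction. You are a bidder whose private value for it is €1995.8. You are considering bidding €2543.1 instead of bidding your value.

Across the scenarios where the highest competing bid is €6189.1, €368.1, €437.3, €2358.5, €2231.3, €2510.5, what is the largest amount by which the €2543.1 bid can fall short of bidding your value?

€6189.1: same outcome either way → loss €0.
€368.1: same outcome either way → loss €0.
€437.3: same outcome either way → loss €0.
€2358.5: truthful gives €0, deviation gives −€362.7 → loss €362.7.
€2231.3: truthful gives €0, deviation gives −€235.5 → loss €235.5.
€2510.5: truthful gives €0, deviation gives −€514.7 → loss €514.7.
Maximum loss: €514.7.

€514.7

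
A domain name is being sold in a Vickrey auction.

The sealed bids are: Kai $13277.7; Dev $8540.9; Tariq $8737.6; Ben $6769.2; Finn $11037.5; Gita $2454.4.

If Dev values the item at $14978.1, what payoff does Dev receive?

Highest bid: Kai at $13277.7, so Kai wins.
Second-highest bid: Finn at $11037.5 — that is the price the winner pays.
Dev did not win, so Dev pays nothing and receives nothing: payoff $0.

$0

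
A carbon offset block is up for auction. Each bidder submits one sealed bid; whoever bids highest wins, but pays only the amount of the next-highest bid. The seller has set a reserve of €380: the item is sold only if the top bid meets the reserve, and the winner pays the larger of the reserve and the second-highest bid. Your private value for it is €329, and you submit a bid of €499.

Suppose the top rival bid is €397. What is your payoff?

Your bid €499 is the highest and exceeds the reserve.
Price = max(second-highest bid, reserve) = max(€397, €380) = €397.
Payoff = €329 − €397 = −€68.

−€68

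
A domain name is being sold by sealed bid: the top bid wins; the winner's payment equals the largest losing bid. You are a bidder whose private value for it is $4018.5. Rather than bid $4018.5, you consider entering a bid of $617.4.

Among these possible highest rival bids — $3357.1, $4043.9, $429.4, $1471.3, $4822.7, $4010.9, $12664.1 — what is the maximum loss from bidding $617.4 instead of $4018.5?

$2547.2

$3357.1: truthful gives $661.4, deviation gives $0 → loss $661.4.
$4043.9: same outcome either way → loss $0.
$429.4: same outcome either way → loss $0.
$1471.3: truthful gives $2547.2, deviation gives $0 → loss $2547.2.
$4822.7: same outcome either way → loss $0.
$4010.9: truthful gives $7.6, deviation gives $0 → loss $7.6.
$12664.1: same outcome either way → loss $0.
Maximum loss: $2547.2.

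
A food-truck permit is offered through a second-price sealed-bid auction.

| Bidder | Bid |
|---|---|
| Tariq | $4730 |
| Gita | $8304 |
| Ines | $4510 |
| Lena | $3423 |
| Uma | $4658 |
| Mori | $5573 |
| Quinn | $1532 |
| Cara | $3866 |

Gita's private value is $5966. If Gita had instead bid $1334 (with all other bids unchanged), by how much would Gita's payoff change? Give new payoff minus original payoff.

−$393

The highest bid among the other bidders is $5573; Gita's bid doesn't change that.
Original bid $8304: Gita is highest, pays the top rival bid $5573; payoff $5966 − $5573 = $393.
Alternative bid $1334: Gita is not highest (top rival bid is $5573); payoff $0.
Change in payoff = $0 − ($393) = −$393.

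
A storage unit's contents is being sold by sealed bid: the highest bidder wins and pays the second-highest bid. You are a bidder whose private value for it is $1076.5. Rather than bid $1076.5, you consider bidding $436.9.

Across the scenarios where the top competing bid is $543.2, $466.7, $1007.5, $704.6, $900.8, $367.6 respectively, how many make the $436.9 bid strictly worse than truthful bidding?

5

The deviation hurts exactly when the highest competing bid lies strictly between $436.9 and $1076.5 — underbidding then forfeits a profitable win.
$543.2: inside the interval → strictly worse (loss $533.3).
$466.7: inside the interval → strictly worse (loss $609.8).
$1007.5: inside the interval → strictly worse (loss $69).
$704.6: inside the interval → strictly worse (loss $371.9).
$900.8: inside the interval → strictly worse (loss $175.7).
$367.6: below both → same outcome either way.
Count: 5.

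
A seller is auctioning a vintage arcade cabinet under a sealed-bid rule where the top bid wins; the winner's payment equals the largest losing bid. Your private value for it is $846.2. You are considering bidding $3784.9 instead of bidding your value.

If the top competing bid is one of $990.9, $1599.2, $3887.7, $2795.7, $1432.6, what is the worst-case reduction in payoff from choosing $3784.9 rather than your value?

$990.9: truthful gives $0, deviation gives −$144.7 → loss $144.7.
$1599.2: truthful gives $0, deviation gives −$753 → loss $753.
$3887.7: same outcome either way → loss $0.
$2795.7: truthful gives $0, deviation gives −$1949.5 → loss $1949.5.
$1432.6: truthful gives $0, deviation gives −$586.4 → loss $586.4.
Maximum loss: $1949.5.

$1949.5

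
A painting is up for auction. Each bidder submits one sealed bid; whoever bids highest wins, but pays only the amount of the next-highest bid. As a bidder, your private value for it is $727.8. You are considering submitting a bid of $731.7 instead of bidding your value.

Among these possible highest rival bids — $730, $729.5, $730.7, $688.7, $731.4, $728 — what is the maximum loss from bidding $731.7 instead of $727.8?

$3.6

$730: truthful gives $0, deviation gives −$2.2 → loss $2.2.
$729.5: truthful gives $0, deviation gives −$1.7 → loss $1.7.
$730.7: truthful gives $0, deviation gives −$2.9 → loss $2.9.
$688.7: same outcome either way → loss $0.
$731.4: truthful gives $0, deviation gives −$3.6 → loss $3.6.
$728: truthful gives $0, deviation gives −$0.2 → loss $0.2.
Maximum loss: $3.6.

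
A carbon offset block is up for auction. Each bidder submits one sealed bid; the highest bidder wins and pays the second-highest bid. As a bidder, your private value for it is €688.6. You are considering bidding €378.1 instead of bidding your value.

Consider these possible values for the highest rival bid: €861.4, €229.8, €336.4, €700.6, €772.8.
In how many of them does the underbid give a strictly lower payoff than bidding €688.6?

0

The deviation hurts exactly when the highest competing bid lies strictly between €378.1 and €688.6 — underbidding then forfeits a profitable win.
€861.4: above both → same outcome either way.
€229.8: below both → same outcome either way.
€336.4: below both → same outcome either way.
€700.6: above both → same outcome either way.
€772.8: above both → same outcome either way.
Count: 0.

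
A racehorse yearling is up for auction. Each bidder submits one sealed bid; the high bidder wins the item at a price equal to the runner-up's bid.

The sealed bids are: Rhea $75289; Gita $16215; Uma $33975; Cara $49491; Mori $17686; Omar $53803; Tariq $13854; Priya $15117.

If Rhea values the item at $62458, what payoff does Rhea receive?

Highest bid: Rhea at $75289, so Rhea wins.
Second-highest bid: Omar at $53803 — that is the price the winner pays.
Rhea's payoff = value − price = $62458 − $53803 = $8655.

$8655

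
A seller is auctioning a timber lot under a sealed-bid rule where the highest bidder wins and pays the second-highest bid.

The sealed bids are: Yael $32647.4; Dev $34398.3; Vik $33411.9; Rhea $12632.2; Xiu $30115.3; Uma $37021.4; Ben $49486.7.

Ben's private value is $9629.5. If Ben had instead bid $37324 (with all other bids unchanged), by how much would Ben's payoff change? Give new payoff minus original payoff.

The highest bid among the other bidders is $37021.4; Ben's bid doesn't change that.
Original bid $49486.7: Ben is highest, pays the top rival bid $37021.4; payoff $9629.5 − $37021.4 = −$27391.9.
Alternative bid $37324: Ben is highest, pays the top rival bid $37021.4; payoff $9629.5 − $37021.4 = −$27391.9.
Change in payoff = −$27391.9 − (−$27391.9) = $0.

$0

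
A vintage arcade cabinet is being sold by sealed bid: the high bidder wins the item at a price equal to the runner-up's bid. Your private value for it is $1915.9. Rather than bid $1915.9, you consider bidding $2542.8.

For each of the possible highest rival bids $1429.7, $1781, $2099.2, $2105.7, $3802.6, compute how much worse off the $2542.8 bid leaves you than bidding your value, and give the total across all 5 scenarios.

The deviation costs you only when the competing bid falls strictly between $1915.9 and $2542.8; elsewhere both bids give the same outcome.
$1429.7: outcomes coincide → loss $0.
$1781: outcomes coincide → loss $0.
$2099.2: truthful payoff $0, deviation payoff −$183.3 → loss $183.3.
$2105.7: truthful payoff $0, deviation payoff −$189.8 → loss $189.8.
$3802.6: outcomes coincide → loss $0.
Total loss = $183.3 + $189.8 = $373.1.

$373.1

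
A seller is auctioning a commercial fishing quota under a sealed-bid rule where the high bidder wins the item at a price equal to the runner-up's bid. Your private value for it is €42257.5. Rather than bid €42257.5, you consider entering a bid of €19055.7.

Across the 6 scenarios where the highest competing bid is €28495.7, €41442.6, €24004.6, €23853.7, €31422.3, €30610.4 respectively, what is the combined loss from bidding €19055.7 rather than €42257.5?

The deviation costs you only when the competing bid falls strictly between €19055.7 and €42257.5; elsewhere both bids give the same outcome.
€28495.7: truthful payoff €13761.8, deviation payoff €0 → loss €13761.8.
€41442.6: truthful payoff €814.9, deviation payoff €0 → loss €814.9.
€24004.6: truthful payoff €18252.9, deviation payoff €0 → loss €18252.9.
€23853.7: truthful payoff €18403.8, deviation payoff €0 → loss €18403.8.
€31422.3: truthful payoff €10835.2, deviation payoff €0 → loss €10835.2.
€30610.4: truthful payoff €11647.1, deviation payoff €0 → loss €11647.1.
Total loss = €13761.8 + €814.9 + €18252.9 + €18403.8 + €10835.2 + €11647.1 = €73715.7.

€73715.7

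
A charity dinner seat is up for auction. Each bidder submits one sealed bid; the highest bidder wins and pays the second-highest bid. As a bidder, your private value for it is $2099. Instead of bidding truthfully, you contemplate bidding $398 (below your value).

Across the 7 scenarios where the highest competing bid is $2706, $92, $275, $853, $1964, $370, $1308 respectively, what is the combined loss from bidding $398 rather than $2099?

$2172

The deviation costs you only when the competing bid falls strictly between $398 and $2099; elsewhere both bids give the same outcome.
$2706: outcomes coincide → loss $0.
$92: outcomes coincide → loss $0.
$275: outcomes coincide → loss $0.
$853: truthful payoff $1246, deviation payoff $0 → loss $1246.
$1964: truthful payoff $135, deviation payoff $0 → loss $135.
$370: outcomes coincide → loss $0.
$1308: truthful payoff $791, deviation payoff $0 → loss $791.
Total loss = $1246 + $135 + $791 = $2172.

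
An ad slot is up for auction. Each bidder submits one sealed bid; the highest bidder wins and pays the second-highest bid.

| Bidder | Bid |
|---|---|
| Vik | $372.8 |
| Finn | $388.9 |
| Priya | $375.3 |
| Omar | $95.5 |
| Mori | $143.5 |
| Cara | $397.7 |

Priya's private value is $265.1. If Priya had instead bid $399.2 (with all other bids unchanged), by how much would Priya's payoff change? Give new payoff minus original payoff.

−$132.6

The highest bid among the other bidders is $397.7; Priya's bid doesn't change that.
Original bid $375.3: Priya is not highest (top rival bid is $397.7); payoff $0.
Alternative bid $399.2: Priya is highest, pays the top rival bid $397.7; payoff $265.1 − $397.7 = −$132.6.
Change in payoff = −$132.6 − ($0) = −$132.6.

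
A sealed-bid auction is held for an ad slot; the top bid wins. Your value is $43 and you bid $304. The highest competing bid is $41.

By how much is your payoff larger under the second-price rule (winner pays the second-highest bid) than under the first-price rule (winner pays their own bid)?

You have the highest bid, so you win under either rule.
Second-price: pay $41 → payoff $2.
First-price: pay your own bid $304 → payoff −$261.
Difference = $2 − (−$261) = $263.

$263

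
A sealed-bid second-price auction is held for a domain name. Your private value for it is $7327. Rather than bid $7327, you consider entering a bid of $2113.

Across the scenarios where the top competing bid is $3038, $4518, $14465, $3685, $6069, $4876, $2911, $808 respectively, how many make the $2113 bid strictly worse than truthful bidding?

The deviation hurts exactly when the highest competing bid lies strictly between $2113 and $7327 — underbidding then forfeits a profitable win.
$3038: inside the interval → strictly worse (loss $4289).
$4518: inside the interval → strictly worse (loss $2809).
$14465: above both → same outcome either way.
$3685: inside the interval → strictly worse (loss $3642).
$6069: inside the interval → strictly worse (loss $1258).
$4876: inside the interval → strictly worse (loss $2451).
$2911: inside the interval → strictly worse (loss $4416).
$808: below both → same outcome either way.
Count: 6.

6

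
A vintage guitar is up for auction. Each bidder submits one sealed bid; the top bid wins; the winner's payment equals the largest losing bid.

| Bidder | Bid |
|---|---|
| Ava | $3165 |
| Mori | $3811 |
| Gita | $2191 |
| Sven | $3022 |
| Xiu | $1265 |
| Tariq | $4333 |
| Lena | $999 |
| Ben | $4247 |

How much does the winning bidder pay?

Highest bid: Tariq at $4333, so Tariq wins.
Second-highest bid: Ben at $4247 — that is the price the winner pays.

$4247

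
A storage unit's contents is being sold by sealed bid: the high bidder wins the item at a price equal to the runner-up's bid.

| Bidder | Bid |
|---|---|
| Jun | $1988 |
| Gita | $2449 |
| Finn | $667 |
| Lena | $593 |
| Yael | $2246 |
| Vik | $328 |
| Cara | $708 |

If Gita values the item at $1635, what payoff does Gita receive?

Highest bid: Gita at $2449, so Gita wins.
Second-highest bid: Yael at $2246 — that is the price the winner pays.
Gita's payoff = value − price = $1635 − $2246 = −$611.

−$611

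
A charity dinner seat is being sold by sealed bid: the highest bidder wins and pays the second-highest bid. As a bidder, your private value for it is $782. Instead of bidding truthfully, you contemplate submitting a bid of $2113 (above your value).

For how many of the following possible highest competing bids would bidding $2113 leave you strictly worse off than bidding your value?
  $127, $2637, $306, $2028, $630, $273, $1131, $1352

3

The deviation hurts exactly when the highest competing bid lies strictly between $782 and $2113 — overbidding then wins at a price above your value.
$127: below both → same outcome either way.
$2637: above both → same outcome either way.
$306: below both → same outcome either way.
$2028: inside the interval → strictly worse (loss $1246).
$630: below both → same outcome either way.
$273: below both → same outcome either way.
$1131: inside the interval → strictly worse (loss $349).
$1352: inside the interval → strictly worse (loss $570).
Count: 3.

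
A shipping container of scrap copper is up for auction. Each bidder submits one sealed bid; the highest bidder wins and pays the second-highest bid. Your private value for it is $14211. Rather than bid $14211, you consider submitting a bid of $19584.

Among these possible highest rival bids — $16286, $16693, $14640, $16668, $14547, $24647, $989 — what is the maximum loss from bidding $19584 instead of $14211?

$2482

$16286: truthful gives $0, deviation gives −$2075 → loss $2075.
$16693: truthful gives $0, deviation gives −$2482 → loss $2482.
$14640: truthful gives $0, deviation gives −$429 → loss $429.
$16668: truthful gives $0, deviation gives −$2457 → loss $2457.
$14547: truthful gives $0, deviation gives −$336 → loss $336.
$24647: same outcome either way → loss $0.
$989: same outcome either way → loss $0.
Maximum loss: $2482.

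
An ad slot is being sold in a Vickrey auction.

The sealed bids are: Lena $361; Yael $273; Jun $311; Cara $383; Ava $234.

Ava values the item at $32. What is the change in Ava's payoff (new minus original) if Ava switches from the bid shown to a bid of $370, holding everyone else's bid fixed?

$0

The highest bid among the other bidders is $383; Ava's bid doesn't change that.
Original bid $234: Ava is not highest (top rival bid is $383); payoff $0.
Alternative bid $370: Ava is not highest (top rival bid is $383); payoff $0.
Change in payoff = $0 − ($0) = $0.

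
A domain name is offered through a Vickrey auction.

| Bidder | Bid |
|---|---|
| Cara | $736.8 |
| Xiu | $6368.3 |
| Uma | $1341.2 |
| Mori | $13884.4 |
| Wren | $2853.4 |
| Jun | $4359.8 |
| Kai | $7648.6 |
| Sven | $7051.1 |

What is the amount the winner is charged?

Highest bid: Mori at $13884.4, so Mori wins.
Second-highest bid: Kai at $7648.6 — that is the price the winner pays.

$7648.6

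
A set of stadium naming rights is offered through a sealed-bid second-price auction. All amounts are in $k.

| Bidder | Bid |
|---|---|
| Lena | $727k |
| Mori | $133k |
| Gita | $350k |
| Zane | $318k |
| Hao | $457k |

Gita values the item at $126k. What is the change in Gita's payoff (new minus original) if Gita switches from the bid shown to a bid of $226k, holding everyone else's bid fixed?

The highest bid among the other bidders is $727k; Gita's bid doesn't change that.
Original bid $350k: Gita is not highest (top rival bid is $727k); payoff $0k.
Alternative bid $226k: Gita is not highest (top rival bid is $727k); payoff $0k.
Change in payoff = $0k − ($0k) = $0k.

$0k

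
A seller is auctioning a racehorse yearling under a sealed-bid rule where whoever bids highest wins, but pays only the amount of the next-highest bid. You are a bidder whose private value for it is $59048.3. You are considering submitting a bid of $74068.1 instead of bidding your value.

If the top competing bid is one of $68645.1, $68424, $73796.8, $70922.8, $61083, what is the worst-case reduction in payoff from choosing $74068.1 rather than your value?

$68645.1: truthful gives $0, deviation gives −$9596.8 → loss $9596.8.
$68424: truthful gives $0, deviation gives −$9375.7 → loss $9375.7.
$73796.8: truthful gives $0, deviation gives −$14748.5 → loss $14748.5.
$70922.8: truthful gives $0, deviation gives −$11874.5 → loss $11874.5.
$61083: truthful gives $0, deviation gives −$2034.7 → loss $2034.7.
Maximum loss: $14748.5.

$14748.5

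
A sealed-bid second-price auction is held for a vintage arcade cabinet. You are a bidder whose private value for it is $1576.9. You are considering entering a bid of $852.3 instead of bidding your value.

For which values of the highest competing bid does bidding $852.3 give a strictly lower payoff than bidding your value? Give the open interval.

($852.3, $1576.9)

If the competing bid is below $852.3, both bids win at the same price — no difference.
If it is above $1576.9, both bids lose — no difference.
If it lies strictly between $852.3 and $1576.9, bidding your value wins at a price below your value (positive payoff) while bidding $852.3 loses (payoff 0).
So the deviation strictly hurts on the open interval ($852.3, $1576.9).
Because the price is fixed by the runner-up's bid, deviating from your value can only change a good outcome into a bad one — never the reverse.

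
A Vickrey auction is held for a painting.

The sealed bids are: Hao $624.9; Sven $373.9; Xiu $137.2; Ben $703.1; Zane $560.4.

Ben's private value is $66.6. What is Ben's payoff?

Highest bid: Ben at $703.1, so Ben wins.
Second-highest bid: Hao at $624.9 — that is the price the winner pays.
Ben's payoff = value − price = $66.6 − $624.9 = −$558.3.

−$558.3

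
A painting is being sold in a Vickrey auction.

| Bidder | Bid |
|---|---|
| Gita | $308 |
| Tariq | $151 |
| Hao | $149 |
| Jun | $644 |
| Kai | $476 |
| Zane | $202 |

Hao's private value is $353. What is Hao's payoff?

$0

Highest bid: Jun at $644, so Jun wins.
Second-highest bid: Kai at $476 — that is the price the winner pays.
Hao did not win, so Hao pays nothing and receives nothing: payoff $0.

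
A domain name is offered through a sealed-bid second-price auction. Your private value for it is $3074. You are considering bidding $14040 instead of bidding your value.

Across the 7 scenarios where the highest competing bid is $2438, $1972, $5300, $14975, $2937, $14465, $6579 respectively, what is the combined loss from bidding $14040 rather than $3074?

The deviation costs you only when the competing bid falls strictly between $3074 and $14040; elsewhere both bids give the same outcome.
$2438: outcomes coincide → loss $0.
$1972: outcomes coincide → loss $0.
$5300: truthful payoff $0, deviation payoff −$2226 → loss $2226.
$14975: outcomes coincide → loss $0.
$2937: outcomes coincide → loss $0.
$14465: outcomes coincide → loss $0.
$6579: truthful payoff $0, deviation payoff −$3505 → loss $3505.
Total loss = $2226 + $3505 = $5731.

$5731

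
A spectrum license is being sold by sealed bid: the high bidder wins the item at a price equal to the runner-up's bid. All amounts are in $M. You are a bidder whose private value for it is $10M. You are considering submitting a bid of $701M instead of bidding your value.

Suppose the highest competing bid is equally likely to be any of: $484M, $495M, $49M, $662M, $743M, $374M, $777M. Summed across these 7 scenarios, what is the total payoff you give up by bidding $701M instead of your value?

$2014M

The deviation costs you only when the competing bid falls strictly between $10M and $701M; elsewhere both bids give the same outcome.
$484M: truthful payoff $0M, deviation payoff −$474M → loss $474M.
$495M: truthful payoff $0M, deviation payoff −$485M → loss $485M.
$49M: truthful payoff $0M, deviation payoff −$39M → loss $39M.
$662M: truthful payoff $0M, deviation payoff −$652M → loss $652M.
$743M: outcomes coincide → loss $0M.
$374M: truthful payoff $0M, deviation payoff −$364M → loss $364M.
$777M: outcomes coincide → loss $0M.
Total loss = $474M + $485M + $39M + $652M + $364M = $2014M.
Truthful bidding weakly dominates here: raising your bid can only win items priced above your value, and lowering it can only forfeit items priced below.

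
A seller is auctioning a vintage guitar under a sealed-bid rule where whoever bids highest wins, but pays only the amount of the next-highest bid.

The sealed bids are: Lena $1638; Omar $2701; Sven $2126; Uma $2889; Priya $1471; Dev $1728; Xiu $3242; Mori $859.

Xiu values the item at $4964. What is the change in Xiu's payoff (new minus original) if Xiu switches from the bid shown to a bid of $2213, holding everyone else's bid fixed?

The highest bid among the other bidders is $2889; Xiu's bid doesn't change that.
Original bid $3242: Xiu is highest, pays the top rival bid $2889; payoff $4964 − $2889 = $2075.
Alternative bid $2213: Xiu is not highest (top rival bid is $2889); payoff $0.
Change in payoff = $0 − ($2075) = −$2075.

−$2075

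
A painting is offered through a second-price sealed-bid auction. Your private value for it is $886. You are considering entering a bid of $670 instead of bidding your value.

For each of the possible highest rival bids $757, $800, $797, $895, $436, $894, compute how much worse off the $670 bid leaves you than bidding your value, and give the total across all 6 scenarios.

$304

The deviation costs you only when the competing bid falls strictly between $670 and $886; elsewhere both bids give the same outcome.
$757: truthful payoff $129, deviation payoff $0 → loss $129.
$800: truthful payoff $86, deviation payoff $0 → loss $86.
$797: truthful payoff $89, deviation payoff $0 → loss $89.
$895: outcomes coincide → loss $0.
$436: outcomes coincide → loss $0.
$894: outcomes coincide → loss $0.
Total loss = $129 + $86 + $89 = $304.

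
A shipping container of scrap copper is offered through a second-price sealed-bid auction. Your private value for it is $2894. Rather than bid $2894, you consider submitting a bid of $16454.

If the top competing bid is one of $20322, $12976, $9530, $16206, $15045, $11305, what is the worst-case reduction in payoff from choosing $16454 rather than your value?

$13312

$20322: same outcome either way → loss $0.
$12976: truthful gives $0, deviation gives −$10082 → loss $10082.
$9530: truthful gives $0, deviation gives −$6636 → loss $6636.
$16206: truthful gives $0, deviation gives −$13312 → loss $13312.
$15045: truthful gives $0, deviation gives −$12151 → loss $12151.
$11305: truthful gives $0, deviation gives −$8411 → loss $8411.
Maximum loss: $13312.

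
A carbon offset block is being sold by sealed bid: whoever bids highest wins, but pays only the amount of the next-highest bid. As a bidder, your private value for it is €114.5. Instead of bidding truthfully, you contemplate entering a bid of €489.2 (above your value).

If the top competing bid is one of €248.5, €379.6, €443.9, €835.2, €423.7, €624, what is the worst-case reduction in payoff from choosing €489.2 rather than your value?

€329.4

€248.5: truthful gives €0, deviation gives −€134 → loss €134.
€379.6: truthful gives €0, deviation gives −€265.1 → loss €265.1.
€443.9: truthful gives €0, deviation gives −€329.4 → loss €329.4.
€835.2: same outcome either way → loss €0.
€423.7: truthful gives €0, deviation gives −€309.2 → loss €309.2.
€624: same outcome either way → loss €0.
Maximum loss: €329.4.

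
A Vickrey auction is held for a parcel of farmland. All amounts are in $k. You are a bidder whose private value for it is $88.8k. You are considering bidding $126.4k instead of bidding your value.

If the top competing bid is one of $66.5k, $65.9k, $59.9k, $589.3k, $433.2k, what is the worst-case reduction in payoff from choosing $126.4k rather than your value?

$0k

$66.5k: same outcome either way → loss $0k.
$65.9k: same outcome either way → loss $0k.
$59.9k: same outcome either way → loss $0k.
$589.3k: same outcome either way → loss $0k.
$433.2k: same outcome either way → loss $0k.
Maximum loss: $0k.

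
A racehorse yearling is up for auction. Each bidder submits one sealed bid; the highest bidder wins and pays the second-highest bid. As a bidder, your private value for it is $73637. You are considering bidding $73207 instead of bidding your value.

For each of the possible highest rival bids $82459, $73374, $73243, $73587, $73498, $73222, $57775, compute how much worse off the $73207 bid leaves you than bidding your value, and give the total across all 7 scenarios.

The deviation costs you only when the competing bid falls strictly between $73207 and $73637; elsewhere both bids give the same outcome.
$82459: outcomes coincide → loss $0.
$73374: truthful payoff $263, deviation payoff $0 → loss $263.
$73243: truthful payoff $394, deviation payoff $0 → loss $394.
$73587: truthful payoff $50, deviation payoff $0 → loss $50.
$73498: truthful payoff $139, deviation payoff $0 → loss $139.
$73222: truthful payoff $415, deviation payoff $0 → loss $415.
$57775: outcomes coincide → loss $0.
Total loss = $263 + $394 + $50 + $139 + $415 = $1261.
Because the price is fixed by the runner-up's bid, deviating from your value can only change a good outcome into a bad one — never the reverse.

$1261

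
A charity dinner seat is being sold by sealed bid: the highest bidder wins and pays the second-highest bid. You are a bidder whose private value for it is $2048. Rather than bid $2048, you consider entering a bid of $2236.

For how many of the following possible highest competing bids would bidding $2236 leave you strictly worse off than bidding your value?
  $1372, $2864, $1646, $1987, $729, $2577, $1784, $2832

The deviation hurts exactly when the highest competing bid lies strictly between $2048 and $2236 — overbidding then wins at a price above your value.
$1372: below both → same outcome either way.
$2864: above both → same outcome either way.
$1646: below both → same outcome either way.
$1987: below both → same outcome either way.
$729: below both → same outcome either way.
$2577: above both → same outcome either way.
$1784: below both → same outcome either way.
$2832: above both → same outcome either way.
Count: 0.

0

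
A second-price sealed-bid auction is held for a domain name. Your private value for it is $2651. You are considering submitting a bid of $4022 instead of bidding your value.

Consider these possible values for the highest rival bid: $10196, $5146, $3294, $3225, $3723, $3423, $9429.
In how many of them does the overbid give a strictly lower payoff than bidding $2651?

4

The deviation hurts exactly when the highest competing bid lies strictly between $2651 and $4022 — overbidding then wins at a price above your value.
$10196: above both → same outcome either way.
$5146: above both → same outcome either way.
$3294: inside the interval → strictly worse (loss $643).
$3225: inside the interval → strictly worse (loss $574).
$3723: inside the interval → strictly worse (loss $1072).
$3423: inside the interval → strictly worse (loss $772).
$9429: above both → same outcome either way.
Count: 4.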